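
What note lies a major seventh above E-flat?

D

A seventh above E lands on the letter D.
A major seventh spans 11 semitones, so Eb moves to pitch class 2. On the letter D that is D.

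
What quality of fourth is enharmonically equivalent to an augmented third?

perfect

An augmented third spans 5 semitones.
A fourth spanning 5 semitones is perfect (the perfect fourth is 5).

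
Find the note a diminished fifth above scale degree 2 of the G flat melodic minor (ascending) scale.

Scale degree 2 of Gb melodic minor (ascending) is Ab.
A diminished fifth (6 semitones) above Ab lands on the letter E, giving Ebb.

Ebb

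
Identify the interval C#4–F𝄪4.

augmented fourth

Counting letters C–D–E–F gives a fourth.
C#→F## = 6 semitones, 1 wider than the perfect fourth (5), so augmented.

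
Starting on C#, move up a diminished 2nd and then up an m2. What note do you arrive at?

Ebb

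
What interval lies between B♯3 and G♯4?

minor sixth

Counting letters B–C–D–E–F–G gives a sixth.
B#→G# = 8 semitones, 1 narrower than the major sixth (9), so minor.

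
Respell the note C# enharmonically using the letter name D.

Plain D sits 1 semitone above C#, so on the letter D the same pitch needs a flat: Db.

Db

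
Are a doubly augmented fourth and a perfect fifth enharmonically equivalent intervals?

A doubly augmented fourth spans 7 semitones; a perfect fifth spans 7.
They are enharmonically equivalent.

Yes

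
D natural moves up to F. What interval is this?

The letter names run D→F, a span of 2 letter steps, so the interval is some kind of third.
D to F is 3 semitones. A major third is 4, so 3 makes it minor.

minor third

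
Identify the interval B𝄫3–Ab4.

Counting letters B–C–D–E–F–G–A gives a seventh.
Bbb→Ab = 11 semitones, exactly the major seventh.

major seventh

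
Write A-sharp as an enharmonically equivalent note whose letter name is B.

Bb

A# is pitch class 10. The letter B alone is pitch class 11.
To reach pitch class 10 from B requires an offset of -1 semitone, i.e. flat: Bb.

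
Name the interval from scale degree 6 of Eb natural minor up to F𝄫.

diminished fourth

Scale degree 6 of Eb natural minor is Cb.
Cb up to Fbb: letters C→F make it a fourth; 4 semitones makes it diminished.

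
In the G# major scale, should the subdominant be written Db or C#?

Each scale degree takes a distinct letter name. Degree 4 of a scale on G must use the letter C.
C# and Db are enharmonically the same pitch, but only C# uses the letter C, so it is the correct spelling here.

C#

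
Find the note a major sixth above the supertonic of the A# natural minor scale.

The supertonic of A# natural minor is B#.
A major sixth (9 semitones) above B# lands on the letter G, giving G##.

G##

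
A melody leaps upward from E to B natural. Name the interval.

The letter names run E→B, a span of 4 letter steps, so the interval is some kind of fifth.
E to B is 7 semitones. A perfect fifth is 7, so 7 makes it perfect.

perfect fifth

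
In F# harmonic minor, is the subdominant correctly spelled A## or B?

Each scale degree takes a distinct letter name. Degree 4 of a scale on F must use the letter B.
B and A## are enharmonically the same pitch, but only B uses the letter B, so it is the correct spelling here.

B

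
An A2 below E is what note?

Db

E down a major second is D, so the target letter is D.
From E, an augmented second is 3 semitones down: Db.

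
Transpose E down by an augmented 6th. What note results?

Gb

E down a major sixth is G, so the target letter is G.
From E, an augmented sixth is 10 semitones down: Gb.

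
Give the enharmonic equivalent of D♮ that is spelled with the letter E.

D is pitch class 2. The letter E alone is pitch class 4.
To reach pitch class 2 from E requires an offset of -2 semitones, i.e. double flat: Ebb.

Ebb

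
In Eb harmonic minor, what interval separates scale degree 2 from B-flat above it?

Scale degree 2 of Eb harmonic minor is F.
F up to Bb: letters F→B make it a fourth; 5 semitones makes it perfect.

perfect fourth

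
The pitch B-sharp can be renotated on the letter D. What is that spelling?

Plain D sits 2 semitones above B#, so on the letter D the same pitch needs a double flat: Dbb.

Dbb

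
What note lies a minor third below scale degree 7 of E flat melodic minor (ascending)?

B

Scale degree 7 of Eb melodic minor (ascending) is D.
A minor third (3 semitones) below D lands on the letter B, giving B.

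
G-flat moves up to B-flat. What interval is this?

The letter names run G→B, a span of 2 letter steps, so the interval is some kind of third.
Gb to Bb is 4 semitones. A major third is 4, so 4 makes it major.

major third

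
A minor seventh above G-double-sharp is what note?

F##

A seventh above G lands on the letter F.
A minor seventh spans 10 semitones, so G## moves to pitch class 7. On the letter F that is F##.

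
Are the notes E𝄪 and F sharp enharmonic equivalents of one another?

E## is pitch class 6; F# is pitch class 6.
All spellings map to pitch class 6, so they are enharmonically equivalent.

Yes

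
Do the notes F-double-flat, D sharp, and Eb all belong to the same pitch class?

Fbb is pitch class 3; D# is pitch class 3; Eb is pitch class 3.
All spellings map to pitch class 3, so they are enharmonically equivalent.

Yes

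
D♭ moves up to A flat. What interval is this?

Counting letters D–E–F–G–A gives a fifth.
Db→Ab = 7 semitones, exactly the perfect fifth.

perfect fifth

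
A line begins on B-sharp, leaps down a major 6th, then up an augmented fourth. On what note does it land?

A major sixth down from B# is D# (letter D, 9 semitones down).
An augmented fourth up from D# is G## (letter G, 6 semitones up).

G##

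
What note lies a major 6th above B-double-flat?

A sixth above B lands on the letter G.
A major sixth spans 9 semitones, so Bbb moves to pitch class 6. On the letter G that is Gb.

Gb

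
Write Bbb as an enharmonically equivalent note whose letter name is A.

Plain A sits at the same pitch as Bbb, so on the letter A the same pitch needs a natural: A.

A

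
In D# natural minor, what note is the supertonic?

E#

Degree 2 takes the letter 1 step above D, which is E.
In natural minor, degree 2 sits 2 semitones above the tonic. D# + 2 semitones is pitch class 5, spelled on E as E#.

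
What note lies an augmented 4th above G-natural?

C#

G up a perfect fourth is C, so the target letter is C.
From G, an augmented fourth is 6 semitones up: C#.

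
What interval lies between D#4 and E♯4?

major second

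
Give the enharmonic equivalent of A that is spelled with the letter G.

G##

A is pitch class 9. The letter G alone is pitch class 7.
To reach pitch class 9 from G requires an offset of +2 semitones, i.e. double sharp: G##.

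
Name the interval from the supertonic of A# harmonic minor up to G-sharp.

The supertonic of A# harmonic minor is B#.
B# up to G#: letters B→G make it a sixth; 8 semitones makes it minor.

minor sixth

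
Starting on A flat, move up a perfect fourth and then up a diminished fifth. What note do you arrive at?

A perfect fourth up from Ab is Db (letter D, 5 semitones up).
A diminished fifth up from Db is Abb (letter A, 6 semitones up).

Abb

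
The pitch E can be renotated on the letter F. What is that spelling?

Fb

E is pitch class 4. The letter F alone is pitch class 5.
To reach pitch class 4 from F requires an offset of -1 semitone, i.e. flat: Fb.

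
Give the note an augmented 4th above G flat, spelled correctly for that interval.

G up a perfect fourth is C, so the target letter is C.
From Gb, an augmented fourth is 6 semitones up: C.

C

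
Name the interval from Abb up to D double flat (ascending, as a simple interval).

Counting letters A–B–C–D gives a fourth.
Abb→Dbb = 5 semitones, exactly the perfect fourth.

perfect fourth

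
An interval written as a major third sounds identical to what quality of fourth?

diminished

A major third spans 4 semitones.
A fourth spanning 4 semitones is diminished (the perfect fourth is 5).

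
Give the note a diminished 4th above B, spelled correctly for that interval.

A fourth above B lands on the letter E.
A diminished fourth spans 4 semitones, so B moves to pitch class 3. On the letter E that is Eb.

Eb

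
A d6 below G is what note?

B#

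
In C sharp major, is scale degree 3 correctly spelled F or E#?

E#

Each scale degree takes a distinct letter name. Degree 3 of a scale on C must use the letter E.
E# and F are enharmonically the same pitch, but only E# uses the letter E, so it is the correct spelling here.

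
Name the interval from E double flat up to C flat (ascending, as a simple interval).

major sixth

Counting letters E–F–G–A–B–C gives a sixth.
Ebb→Cb = 9 semitones, exactly the major sixth.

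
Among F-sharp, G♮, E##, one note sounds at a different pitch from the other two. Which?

G

In 12-tone equal temperament, enharmonic equivalents share a pitch class. F# is pitch class 6; G is pitch class 7; E## is pitch class 6.
F# and E## share pitch class 6, while G is pitch class 7.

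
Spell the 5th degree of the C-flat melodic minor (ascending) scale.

Gb

Degree 5 takes the letter 4 steps above C, which is G.
In melodic minor (ascending), degree 5 sits 7 semitones above the tonic. Cb + 7 semitones is pitch class 6, spelled on G as Gb.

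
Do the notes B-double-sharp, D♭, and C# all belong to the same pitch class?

Yes

B## is pitch class 1; Db is pitch class 1; C# is pitch class 1.
All spellings map to pitch class 1, so they are enharmonically equivalent.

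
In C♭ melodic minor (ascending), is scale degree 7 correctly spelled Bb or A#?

Bb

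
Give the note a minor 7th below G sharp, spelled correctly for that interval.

G down a major seventh is Ab, so the target letter is A.
From G#, a minor seventh is 10 semitones down: A#.

A#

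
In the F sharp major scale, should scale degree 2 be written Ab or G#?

Each scale degree takes a distinct letter name. Degree 2 of a scale on F must use the letter G.
G# and Ab are enharmonically the same pitch, but only G# uses the letter G, so it is the correct spelling here.

G#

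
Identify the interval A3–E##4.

doubly augmented fifth

Counting letters A–B–C–D–E gives a fifth.
A→E## = 9 semitones, 2 wider than the perfect fifth (7), so doubly augmented.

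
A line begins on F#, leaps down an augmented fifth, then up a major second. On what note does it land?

C

An augmented fifth down from F# is Bb (letter B, 8 semitones down).
A major second up from Bb is C (letter C, 2 semitones up).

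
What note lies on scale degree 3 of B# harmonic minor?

D#

Degree 3 takes the letter 2 steps above B, which is D.
In harmonic minor, degree 3 sits 3 semitones above the tonic. B# + 3 semitones is pitch class 3, spelled on D as D#.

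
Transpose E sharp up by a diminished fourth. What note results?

A

A fourth above E lands on the letter A.
A diminished fourth spans 4 semitones, so E# moves to pitch class 9. On the letter A that is A.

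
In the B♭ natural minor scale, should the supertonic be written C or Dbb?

C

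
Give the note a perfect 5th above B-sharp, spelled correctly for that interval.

F##

B up a perfect fifth is F#, so the target letter is F.
From B#, a perfect fifth is 7 semitones up: F##.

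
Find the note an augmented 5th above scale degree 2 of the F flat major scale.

Scale degree 2 of Fb major is Gb.
An augmented fifth (8 semitones) above Gb lands on the letter D, giving D.

D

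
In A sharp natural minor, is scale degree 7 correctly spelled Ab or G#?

G#

Each scale degree takes a distinct letter name. Degree 7 of a scale on A must use the letter G.
G# and Ab are enharmonically the same pitch, but only G# uses the letter G, so it is the correct spelling here.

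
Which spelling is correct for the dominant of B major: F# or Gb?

F#

Each scale degree takes a distinct letter name. Degree 5 of a scale on B must use the letter F.
F# and Gb are enharmonically the same pitch, but only F# uses the letter F, so it is the correct spelling here.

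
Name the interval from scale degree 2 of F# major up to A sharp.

major second

Scale degree 2 of F# major is G#.
G# up to A#: letters G→A make it a second; 2 semitones makes it major.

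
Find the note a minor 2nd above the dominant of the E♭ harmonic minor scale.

The dominant of Eb harmonic minor is Bb.
A minor second (1 semitone) above Bb lands on the letter C, giving Cb.

Cb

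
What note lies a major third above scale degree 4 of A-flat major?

F

Scale degree 4 of Ab major is Db.
A major third (4 semitones) above Db lands on the letter F, giving F.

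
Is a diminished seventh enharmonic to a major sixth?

A diminished seventh spans 9 semitones; a major sixth spans 9.
They are enharmonically equivalent.

Yes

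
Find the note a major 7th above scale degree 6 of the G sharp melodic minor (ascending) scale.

Scale degree 6 of G# melodic minor (ascending) is E#.
A major seventh (11 semitones) above E# lands on the letter D, giving D##.

D##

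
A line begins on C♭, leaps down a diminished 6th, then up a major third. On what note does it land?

G#

A diminished sixth down from Cb is E (letter E, 7 semitones down).
A major third up from E is G# (letter G, 4 semitones up).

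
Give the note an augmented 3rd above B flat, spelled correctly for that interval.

B up a major third is D#, so the target letter is D.
From Bb, an augmented third is 5 semitones up: D#.

D#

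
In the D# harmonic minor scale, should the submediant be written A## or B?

Each scale degree takes a distinct letter name. Degree 6 of a scale on D must use the letter B.
B and A## are enharmonically the same pitch, but only B uses the letter B, so it is the correct spelling here.

B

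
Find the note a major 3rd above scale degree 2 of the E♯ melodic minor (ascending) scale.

A##

Scale degree 2 of E# melodic minor (ascending) is F##.
A major third (4 semitones) above F## lands on the letter A, giving A##.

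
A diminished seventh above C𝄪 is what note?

A seventh above C lands on the letter B.
A diminished seventh spans 9 semitones, so C## moves to pitch class 11. On the letter B that is B.

B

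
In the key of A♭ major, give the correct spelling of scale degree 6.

The Ab major scale runs Ab Bb C Db Eb F G.
Degree 6 is F.

F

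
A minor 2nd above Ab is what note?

A second above A lands on the letter B.
A minor second spans 1 semitone, so Ab moves to pitch class 9. On the letter B that is Bbb.

Bbb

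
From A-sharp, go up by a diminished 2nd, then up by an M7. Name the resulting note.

A

A diminished second up from A# is Bb (letter B, 0 semitones up).
A major seventh up from Bb is A (letter A, 11 semitones up).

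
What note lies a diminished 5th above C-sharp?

G

C up a perfect fifth is G, so the target letter is G.
From C#, a diminished fifth is 6 semitones up: G.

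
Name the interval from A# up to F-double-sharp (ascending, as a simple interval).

The letter names run A→F, a span of 5 letter steps, so the interval is some kind of sixth.
A# to F## is 9 semitones. A major sixth is 9, so 9 makes it major.

major sixth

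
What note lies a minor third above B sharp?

A third above B lands on the letter D.
A minor third spans 3 semitones, so B# moves to pitch class 3. On the letter D that is D#.

D#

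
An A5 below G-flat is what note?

Cbb

A fifth below G lands on the letter C.
An augmented fifth spans 8 semitones, so Gb moves to pitch class 10. On the letter C that is Cbb.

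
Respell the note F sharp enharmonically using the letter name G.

Gb

F# is pitch class 6. The letter G alone is pitch class 7.
To reach pitch class 6 from G requires an offset of -1 semitone, i.e. flat: Gb.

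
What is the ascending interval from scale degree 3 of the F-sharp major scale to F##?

Scale degree 3 of F# major is A#.
A# up to F##: letters A→F make it a sixth; 9 semitones makes it major.

major sixth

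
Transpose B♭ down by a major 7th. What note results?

Cb

B down a major seventh is C, so the target letter is C.
From Bb, a major seventh is 11 semitones down: Cb.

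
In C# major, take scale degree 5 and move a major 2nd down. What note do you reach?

F#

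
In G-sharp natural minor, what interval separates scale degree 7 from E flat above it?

diminished seventh

Scale degree 7 of G# natural minor is F#.
F# up to Eb: letters F→E make it a seventh; 9 semitones makes it diminished.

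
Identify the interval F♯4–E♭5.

The letter names run F→E, a span of 6 letter steps, so the interval is some kind of seventh.
F# to Eb is 9 semitones. A major seventh is 11, so 9 makes it diminished.

diminished seventh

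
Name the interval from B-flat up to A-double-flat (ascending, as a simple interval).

diminished seventh

Counting letters B–C–D–E–F–G–A gives a seventh.
Bb→Abb = 9 semitones, 2 narrower than the major seventh (11), so diminished.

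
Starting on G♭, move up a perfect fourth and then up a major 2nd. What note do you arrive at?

Db

A perfect fourth up from Gb is Cb (letter C, 5 semitones up).
A major second up from Cb is Db (letter D, 2 semitones up).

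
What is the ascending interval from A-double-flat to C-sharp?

doubly augmented third

Counting letters A–B–C gives a third.
Abb→C# = 6 semitones, 2 wider than the major third (4), so doubly augmented.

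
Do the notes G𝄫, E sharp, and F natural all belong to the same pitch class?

Gbb is pitch class 5; E# is pitch class 5; F is pitch class 5.
All spellings map to pitch class 5, so they are enharmonically equivalent.

Yes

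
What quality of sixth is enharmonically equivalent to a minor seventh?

augmented

A minor seventh spans 10 semitones.
A sixth spanning 10 semitones is augmented (the major sixth is 9).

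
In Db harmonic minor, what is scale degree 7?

Degree 7 takes the letter 6 steps above D, which is C.
In harmonic minor, degree 7 sits 11 semitones above the tonic. Db + 11 semitones is pitch class 0, spelled on C as C.

C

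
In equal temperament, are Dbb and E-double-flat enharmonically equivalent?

Dbb is pitch class 0; Ebb is pitch class 2.
The pitch classes differ (0 vs. 2), so they are not enharmonic equivalents.

No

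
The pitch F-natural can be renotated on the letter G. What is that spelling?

Gbb

Plain G sits 2 semitones above F, so on the letter G the same pitch needs a double flat: Gbb.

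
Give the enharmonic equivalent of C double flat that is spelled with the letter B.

Plain B sits 1 semitone above Cbb, so on the letter B the same pitch needs a flat: Bb.

Bb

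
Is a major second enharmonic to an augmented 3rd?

No

A major second spans 2 semitones; an augmented third spans 5.
The spans differ, so they are not enharmonic equivalents.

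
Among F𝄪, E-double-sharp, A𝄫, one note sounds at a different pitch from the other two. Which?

In 12-tone equal temperament, enharmonic equivalents share a pitch class. F## is pitch class 7; E## is pitch class 6; Abb is pitch class 7.
F## and Abb share pitch class 7, while E## is pitch class 6.

E##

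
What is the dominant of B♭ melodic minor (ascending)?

F

The Bb melodic minor (ascending) scale runs Bb C Db Eb F G A.
Degree 5 is F.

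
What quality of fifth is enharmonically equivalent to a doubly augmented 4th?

A doubly augmented fourth spans 7 semitones.
A fifth spanning 7 semitones is perfect (the perfect fifth is 7).

perfect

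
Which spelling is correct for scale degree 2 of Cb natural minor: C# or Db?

Db

Each scale degree takes a distinct letter name. Degree 2 of a scale on C must use the letter D.
Db and C# are enharmonically the same pitch, but only Db uses the letter D, so it is the correct spelling here.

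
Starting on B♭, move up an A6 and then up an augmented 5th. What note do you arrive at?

D##

An augmented sixth up from Bb is G# (letter G, 10 semitones up).
An augmented fifth up from G# is D## (letter D, 8 semitones up).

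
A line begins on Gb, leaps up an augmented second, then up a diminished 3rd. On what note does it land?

An augmented second up from Gb is A (letter A, 3 semitones up).
A diminished third up from A is Cb (letter C, 2 semitones up).

Cb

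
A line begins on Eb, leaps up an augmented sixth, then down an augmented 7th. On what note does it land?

Db

An augmented sixth up from Eb is C# (letter C, 10 semitones up).
An augmented seventh down from C# is Db (letter D, 12 semitones down).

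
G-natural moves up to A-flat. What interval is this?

minor second

Counting letters G–A gives a second.
G→Ab = 1 semitone, 1 narrower than the major second (2), so minor.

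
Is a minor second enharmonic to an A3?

No

A minor second spans 1 semitone; an augmented third spans 5.
The spans differ, so they are not enharmonic equivalents.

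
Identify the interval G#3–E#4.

major sixth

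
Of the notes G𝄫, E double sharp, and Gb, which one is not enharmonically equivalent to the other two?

Gbb

In 12-tone equal temperament, enharmonic equivalents share a pitch class. Gbb is pitch class 5; E## is pitch class 6; Gb is pitch class 6.
E## and Gb share pitch class 6, while Gbb is pitch class 5.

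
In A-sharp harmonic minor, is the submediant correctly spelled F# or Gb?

Each scale degree takes a distinct letter name. Degree 6 of a scale on A must use the letter F.
F# and Gb are enharmonically the same pitch, but only F# uses the letter F, so it is the correct spelling here.

F#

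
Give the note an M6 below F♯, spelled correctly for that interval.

A

A sixth below F lands on the letter A.
A major sixth spans 9 semitones, so F# moves to pitch class 9. On the letter A that is A.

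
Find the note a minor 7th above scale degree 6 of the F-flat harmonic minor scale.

Scale degree 6 of Fb harmonic minor is Dbb.
A minor seventh (10 semitones) above Dbb lands on the letter C, giving Cbb.

Cbb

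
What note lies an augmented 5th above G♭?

D

A fifth above G lands on the letter D.
An augmented fifth spans 8 semitones, so Gb moves to pitch class 2. On the letter D that is D.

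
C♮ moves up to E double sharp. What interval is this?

doubly augmented third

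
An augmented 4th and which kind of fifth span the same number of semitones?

An augmented fourth spans 6 semitones.
A fifth spanning 6 semitones is diminished (the perfect fifth is 7).

diminished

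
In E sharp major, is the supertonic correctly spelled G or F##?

Each scale degree takes a distinct letter name. Degree 2 of a scale on E must use the letter F.
F## and G are enharmonically the same pitch, but only F## uses the letter F, so it is the correct spelling here.

F##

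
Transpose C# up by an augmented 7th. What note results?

A seventh above C lands on the letter B.
An augmented seventh spans 12 semitones, so C# moves to pitch class 1. On the letter B that is B##.

B##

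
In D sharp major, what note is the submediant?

B#

Degree 6 takes the letter 5 steps above D, which is B.
In major, degree 6 sits 9 semitones above the tonic. D# + 9 semitones is pitch class 0, spelled on B as B#.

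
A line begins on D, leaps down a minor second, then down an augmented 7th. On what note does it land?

Db

A minor second down from D is C# (letter C, 1 semitone down).
An augmented seventh down from C# is Db (letter D, 12 semitones down).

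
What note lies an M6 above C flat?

Ab

A sixth above C lands on the letter A.
A major sixth spans 9 semitones, so Cb moves to pitch class 8. On the letter A that is Ab.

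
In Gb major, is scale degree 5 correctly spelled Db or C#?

Each scale degree takes a distinct letter name. Degree 5 of a scale on G must use the letter D.
Db and C# are enharmonically the same pitch, but only Db uses the letter D, so it is the correct spelling here.

Db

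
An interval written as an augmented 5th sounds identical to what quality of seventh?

doubly diminished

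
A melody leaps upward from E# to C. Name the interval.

diminished sixth

Counting letters E–F–G–A–B–C gives a sixth.
E#→C = 7 semitones, 2 narrower than the major sixth (9), so diminished.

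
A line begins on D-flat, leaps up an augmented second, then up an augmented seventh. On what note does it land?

D##

An augmented second up from Db is E (letter E, 3 semitones up).
An augmented seventh up from E is D## (letter D, 12 semitones up).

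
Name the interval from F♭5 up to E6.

augmented seventh

Counting letters F–G–A–B–C–D–E gives a seventh.
Fb→E = 12 semitones, 1 wider than the major seventh (11), so augmented.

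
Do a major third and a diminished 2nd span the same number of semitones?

No

A major third spans 4 semitones; a diminished second spans 0.
The spans differ, so they are not enharmonic equivalents.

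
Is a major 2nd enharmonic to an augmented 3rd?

A major second spans 2 semitones; an augmented third spans 5.
The spans differ, so they are not enharmonic equivalents.

No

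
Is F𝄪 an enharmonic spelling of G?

Yes

F## = pitch class 7 and G = pitch class 7 — the same pitch class, so they are enharmonic equivalents.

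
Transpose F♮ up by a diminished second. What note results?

A second above F lands on the letter G.
A diminished second spans 0 semitones, so F moves to pitch class 5. On the letter G that is Gbb.

Gbb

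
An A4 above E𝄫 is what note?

Ab

E up a perfect fourth is A, so the target letter is A.
From Ebb, an augmented fourth is 6 semitones up: Ab.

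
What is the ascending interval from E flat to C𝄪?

The letter names run E→C, a span of 5 letter steps, so the interval is some kind of sixth.
Eb to C## is 11 semitones. A major sixth is 9, so 11 makes it doubly augmented.

doubly augmented sixth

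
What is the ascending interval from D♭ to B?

The letter names run D→B, a span of 5 letter steps, so the interval is some kind of sixth.
Db to B is 10 semitones. A major sixth is 9, so 10 makes it augmented.

augmented sixth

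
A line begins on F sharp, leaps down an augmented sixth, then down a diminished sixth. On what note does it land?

C#

An augmented sixth down from F# is Ab (letter A, 10 semitones down).
A diminished sixth down from Ab is C# (letter C, 7 semitones down).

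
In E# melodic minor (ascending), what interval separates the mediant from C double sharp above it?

The mediant of E# melodic minor (ascending) is G#.
G# up to C##: letters G→C make it a fourth; 6 semitones makes it augmented.

augmented fourth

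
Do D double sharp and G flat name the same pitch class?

D## is pitch class 4; Gb is pitch class 6.
The pitch classes differ (4 vs. 6), so they are not enharmonic equivalents.

No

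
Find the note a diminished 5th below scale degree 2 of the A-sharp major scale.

E##

Scale degree 2 of A# major is B#.
A diminished fifth (6 semitones) below B# lands on the letter E, giving E##.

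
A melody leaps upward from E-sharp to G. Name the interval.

diminished third

The letter names run E→G, a span of 2 letter steps, so the interval is some kind of third.
E# to G is 2 semitones. A major third is 4, so 2 makes it diminished.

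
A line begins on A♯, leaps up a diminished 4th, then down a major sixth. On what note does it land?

F

A diminished fourth up from A# is D (letter D, 4 semitones up).
A major sixth down from D is F (letter F, 9 semitones down).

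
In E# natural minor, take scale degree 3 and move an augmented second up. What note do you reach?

Scale degree 3 of E# natural minor is G#.
An augmented second (3 semitones) above G# lands on the letter A, giving A##.

A##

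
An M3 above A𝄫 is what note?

Cb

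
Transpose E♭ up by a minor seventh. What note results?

A seventh above E lands on the letter D.
A minor seventh spans 10 semitones, so Eb moves to pitch class 1. On the letter D that is Db.

Db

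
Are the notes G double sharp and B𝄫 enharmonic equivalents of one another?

G## = pitch class 9 and Bbb = pitch class 9 — the same pitch class, so they are enharmonic equivalents.

Yes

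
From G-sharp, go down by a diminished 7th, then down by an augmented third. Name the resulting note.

F#

A diminished seventh down from G# is A## (letter A, 9 semitones down).
An augmented third down from A## is F# (letter F, 5 semitones down).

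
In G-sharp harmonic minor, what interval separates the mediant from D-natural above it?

The mediant of G# harmonic minor is B.
B up to D: letters B→D make it a third; 3 semitones makes it minor.

minor third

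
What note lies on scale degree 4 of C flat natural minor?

The Cb natural minor scale runs Cb Db Ebb Fb Gb Abb Bbb.
Degree 4 is Fb.

Fb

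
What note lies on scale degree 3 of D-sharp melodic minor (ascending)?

Degree 3 takes the letter 2 steps above D, which is F.
In melodic minor (ascending), degree 3 sits 3 semitones above the tonic. D# + 3 semitones is pitch class 6, spelled on F as F#.

F#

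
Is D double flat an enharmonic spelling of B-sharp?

Dbb is pitch class 0; B# is pitch class 0.
All spellings map to pitch class 0, so they are enharmonically equivalent.

Yes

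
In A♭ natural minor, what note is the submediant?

Fb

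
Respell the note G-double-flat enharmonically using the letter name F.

F

Gbb is pitch class 5. The letter F alone is pitch class 5.
Pitch class 5 on F needs no accidental: F.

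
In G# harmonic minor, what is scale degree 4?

Degree 4 takes the letter 3 steps above G, which is C.
In harmonic minor, degree 4 sits 5 semitones above the tonic. G# + 5 semitones is pitch class 1, spelled on C as C#.

C#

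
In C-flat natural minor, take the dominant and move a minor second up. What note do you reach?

The dominant of Cb natural minor is Gb.
A minor second (1 semitone) above Gb lands on the letter A, giving Abb.

Abb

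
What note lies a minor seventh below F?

G

F down a major seventh is Gb, so the target letter is G.
From F, a minor seventh is 10 semitones down: G.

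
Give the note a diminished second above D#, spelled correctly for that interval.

Eb

A second above D lands on the letter E.
A diminished second spans 0 semitones, so D# moves to pitch class 3. On the letter E that is Eb.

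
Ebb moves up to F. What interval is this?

augmented second

Counting letters E–F gives a second.
Ebb→F = 3 semitones, 1 wider than the major second (2), so augmented.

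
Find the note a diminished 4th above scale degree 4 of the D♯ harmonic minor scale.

C

Scale degree 4 of D# harmonic minor is G#.
A diminished fourth (4 semitones) above G# lands on the letter C, giving C.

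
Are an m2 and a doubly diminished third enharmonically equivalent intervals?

A minor second spans 1 semitone; a doubly diminished third spans 1.
They are enharmonically equivalent.

Yes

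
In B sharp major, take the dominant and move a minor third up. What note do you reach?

The dominant of B# major is F##.
A minor third (3 semitones) above F## lands on the letter A, giving A#.

A#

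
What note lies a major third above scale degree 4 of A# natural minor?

Scale degree 4 of A# natural minor is D#.
A major third (4 semitones) above D# lands on the letter F, giving F##.

F##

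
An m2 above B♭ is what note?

B up a major second is C#, so the target letter is C.
From Bb, a minor second is 1 semitone up: Cb.

Cb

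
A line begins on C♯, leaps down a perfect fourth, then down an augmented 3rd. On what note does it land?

Eb

A perfect fourth down from C# is G# (letter G, 5 semitones down).
An augmented third down from G# is Eb (letter E, 5 semitones down).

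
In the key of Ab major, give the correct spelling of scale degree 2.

Bb

Degree 2 takes the letter 1 step above A, which is B.
In major, degree 2 sits 2 semitones above the tonic. Ab + 2 semitones is pitch class 10, spelled on B as Bb.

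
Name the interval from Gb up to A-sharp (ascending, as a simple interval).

doubly augmented second

The letter names run G→A, a span of 1 letter step, so the interval is some kind of second.
Gb to A# is 4 semitones. A major second is 2, so 4 makes it doubly augmented.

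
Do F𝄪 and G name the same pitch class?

Yes

F## is pitch class 7; G is pitch class 7.
All spellings map to pitch class 7, so they are enharmonically equivalent.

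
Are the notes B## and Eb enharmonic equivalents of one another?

Two spellings are enharmonically equivalent only if they share a pitch class.
Here B## → 1, Eb → 3; 1 ≠ 3, so they are not.

No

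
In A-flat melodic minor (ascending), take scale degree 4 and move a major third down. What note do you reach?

Bbb

Scale degree 4 of Ab melodic minor (ascending) is Db.
A major third (4 semitones) below Db lands on the letter B, giving Bbb.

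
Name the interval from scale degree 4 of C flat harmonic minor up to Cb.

perfect fifth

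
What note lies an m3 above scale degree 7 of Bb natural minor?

Cb

Scale degree 7 of Bb natural minor is Ab.
A minor third (3 semitones) above Ab lands on the letter C, giving Cb.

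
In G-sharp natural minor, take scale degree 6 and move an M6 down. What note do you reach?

G

Scale degree 6 of G# natural minor is E.
A major sixth (9 semitones) below E lands on the letter G, giving G.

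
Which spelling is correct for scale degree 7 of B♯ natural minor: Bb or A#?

Each scale degree takes a distinct letter name. Degree 7 of a scale on B must use the letter A.
A# and Bb are enharmonically the same pitch, but only A# uses the letter A, so it is the correct spelling here.

A#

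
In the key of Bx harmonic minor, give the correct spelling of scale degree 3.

D##

Degree 3 takes the letter 2 steps above B, which is D.
In harmonic minor, degree 3 sits 3 semitones above the tonic. B## + 3 semitones is pitch class 4, spelled on D as D##.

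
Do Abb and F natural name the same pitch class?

Abb is pitch class 7; F is pitch class 5.
The pitch classes differ (7 vs. 5), so they are not enharmonic equivalents.

No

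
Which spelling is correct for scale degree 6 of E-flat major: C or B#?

Each scale degree takes a distinct letter name. Degree 6 of a scale on E must use the letter C.
C and B# are enharmonically the same pitch, but only C uses the letter C, so it is the correct spelling here.

C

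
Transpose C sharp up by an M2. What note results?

A second above C lands on the letter D.
A major second spans 2 semitones, so C# moves to pitch class 3. On the letter D that is D#.

D#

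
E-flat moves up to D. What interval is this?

major seventh

The letter names run E→D, a span of 6 letter steps, so the interval is some kind of seventh.
Eb to D is 11 semitones. A major seventh is 11, so 11 makes it major.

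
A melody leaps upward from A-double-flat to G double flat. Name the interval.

Counting letters A–B–C–D–E–F–G gives a seventh.
Abb→Gbb = 10 semitones, 1 narrower than the major seventh (11), so minor.

minor seventh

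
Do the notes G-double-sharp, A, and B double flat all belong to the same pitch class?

Yes

G## = pitch class 9 and A = pitch class 9 and Bbb = pitch class 9 — the same pitch class, so they are enharmonic equivalents.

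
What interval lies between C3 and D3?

Counting letters C–D gives a second.
C→D = 2 semitones, exactly the major second.

major second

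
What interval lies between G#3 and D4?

The letter names run G→D, a span of 4 letter steps, so the interval is some kind of fifth.
G# to D is 6 semitones. A perfect fifth is 7, so 6 makes it diminished.

diminished fifth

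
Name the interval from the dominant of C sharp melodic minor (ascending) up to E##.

The dominant of C# melodic minor (ascending) is G#.
G# up to E##: letters G→E make it a sixth; 10 semitones makes it augmented.

augmented sixth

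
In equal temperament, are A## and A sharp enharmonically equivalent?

A## is pitch class 11; A# is pitch class 10.
The pitch classes differ (11 vs. 10), so they are not enharmonic equivalents.

No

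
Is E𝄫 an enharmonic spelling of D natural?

Yes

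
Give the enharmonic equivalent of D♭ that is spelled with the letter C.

Plain C sits 1 semitone below Db, so on the letter C the same pitch needs a sharp: C#.

C#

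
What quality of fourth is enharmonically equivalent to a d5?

A diminished fifth spans 6 semitones.
A fourth spanning 6 semitones is augmented (the perfect fourth is 5).

augmented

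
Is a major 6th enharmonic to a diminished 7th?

A major sixth spans 9 semitones; a diminished seventh spans 9.
They are enharmonically equivalent.

Yes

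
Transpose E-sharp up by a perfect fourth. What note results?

E up a perfect fourth is A, so the target letter is A.
From E#, a perfect fourth is 5 semitones up: A#.

A#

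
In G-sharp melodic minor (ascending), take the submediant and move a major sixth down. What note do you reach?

G#

The submediant of G# melodic minor (ascending) is E#.
A major sixth (9 semitones) below E# lands on the letter G, giving G#.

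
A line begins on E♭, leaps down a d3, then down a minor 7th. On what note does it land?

A diminished third down from Eb is C# (letter C, 2 semitones down).
A minor seventh down from C# is D# (letter D, 10 semitones down).

D#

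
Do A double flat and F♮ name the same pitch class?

No

Two spellings are enharmonically equivalent only if they share a pitch class.
Here Abb → 7, F → 5; 5 ≠ 7, so they are not.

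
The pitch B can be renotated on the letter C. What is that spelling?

Cb

B is pitch class 11. The letter C alone is pitch class 0.
To reach pitch class 11 from C requires an offset of -1 semitone, i.e. flat: Cb.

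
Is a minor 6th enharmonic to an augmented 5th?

Yes

A minor sixth spans 8 semitones; an augmented fifth spans 8.
They are enharmonically equivalent.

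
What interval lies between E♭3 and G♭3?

The letter names run E→G, a span of 2 letter steps, so the interval is some kind of third.
Eb to Gb is 3 semitones. A major third is 4, so 3 makes it minor.

minor third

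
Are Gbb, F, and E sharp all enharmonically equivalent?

Yes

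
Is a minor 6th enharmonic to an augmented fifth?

A minor sixth spans 8 semitones; an augmented fifth spans 8.
They are enharmonically equivalent.

Yes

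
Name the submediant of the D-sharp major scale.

B#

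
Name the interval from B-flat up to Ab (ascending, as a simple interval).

Counting letters B–C–D–E–F–G–A gives a seventh.
Bb→Ab = 10 semitones, 1 narrower than the major seventh (11), so minor.

minor seventh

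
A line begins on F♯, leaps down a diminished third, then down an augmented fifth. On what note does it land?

G#

A diminished third down from F# is D## (letter D, 2 semitones down).
An augmented fifth down from D## is G# (letter G, 8 semitones down).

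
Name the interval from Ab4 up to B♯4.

doubly augmented second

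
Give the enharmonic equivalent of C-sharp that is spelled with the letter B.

C# is pitch class 1. The letter B alone is pitch class 11.
To reach pitch class 1 from B requires an offset of +2 semitones, i.e. double sharp: B##.

B##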